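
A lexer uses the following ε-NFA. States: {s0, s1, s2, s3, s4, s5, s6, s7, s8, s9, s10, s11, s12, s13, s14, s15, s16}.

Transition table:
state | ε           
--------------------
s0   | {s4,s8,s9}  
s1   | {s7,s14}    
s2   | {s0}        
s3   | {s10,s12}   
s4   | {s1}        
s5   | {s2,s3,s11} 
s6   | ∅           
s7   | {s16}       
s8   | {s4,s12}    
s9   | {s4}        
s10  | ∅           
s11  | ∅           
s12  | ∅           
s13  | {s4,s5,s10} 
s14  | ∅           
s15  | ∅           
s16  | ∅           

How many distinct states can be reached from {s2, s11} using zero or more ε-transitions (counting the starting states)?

Start with {s2, s11}.
From s2 via ε: add s0.
From s0 via ε: add s4, s8, s9.
From s4 via ε: add s1.
From s8 via ε: add s12.
From s1 via ε: add s7, s14.
From s7 via ε: add s16.
ε-closure = {s0, s1, s2, s4, s7, s8, s9, s11, s12, s14, s16}, which has 11 states.

11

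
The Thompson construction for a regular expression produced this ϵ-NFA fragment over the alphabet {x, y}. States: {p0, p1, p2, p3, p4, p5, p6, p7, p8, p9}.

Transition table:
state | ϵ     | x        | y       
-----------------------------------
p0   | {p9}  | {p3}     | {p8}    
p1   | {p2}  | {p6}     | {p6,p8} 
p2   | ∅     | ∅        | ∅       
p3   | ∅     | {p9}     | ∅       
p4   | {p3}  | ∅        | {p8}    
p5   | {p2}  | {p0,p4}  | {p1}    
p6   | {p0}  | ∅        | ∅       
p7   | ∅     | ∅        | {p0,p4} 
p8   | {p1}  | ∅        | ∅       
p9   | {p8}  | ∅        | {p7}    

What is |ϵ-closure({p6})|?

6

Start with {p6}.
From p6 via ϵ: add p0.
From p0 via ϵ: add p9.
From p9 via ϵ: add p8.
From p8 via ϵ: add p1.
From p1 via ϵ: add p2.
ϵ-closure = {p0, p1, p2, p6, p8, p9}, which has 6 states.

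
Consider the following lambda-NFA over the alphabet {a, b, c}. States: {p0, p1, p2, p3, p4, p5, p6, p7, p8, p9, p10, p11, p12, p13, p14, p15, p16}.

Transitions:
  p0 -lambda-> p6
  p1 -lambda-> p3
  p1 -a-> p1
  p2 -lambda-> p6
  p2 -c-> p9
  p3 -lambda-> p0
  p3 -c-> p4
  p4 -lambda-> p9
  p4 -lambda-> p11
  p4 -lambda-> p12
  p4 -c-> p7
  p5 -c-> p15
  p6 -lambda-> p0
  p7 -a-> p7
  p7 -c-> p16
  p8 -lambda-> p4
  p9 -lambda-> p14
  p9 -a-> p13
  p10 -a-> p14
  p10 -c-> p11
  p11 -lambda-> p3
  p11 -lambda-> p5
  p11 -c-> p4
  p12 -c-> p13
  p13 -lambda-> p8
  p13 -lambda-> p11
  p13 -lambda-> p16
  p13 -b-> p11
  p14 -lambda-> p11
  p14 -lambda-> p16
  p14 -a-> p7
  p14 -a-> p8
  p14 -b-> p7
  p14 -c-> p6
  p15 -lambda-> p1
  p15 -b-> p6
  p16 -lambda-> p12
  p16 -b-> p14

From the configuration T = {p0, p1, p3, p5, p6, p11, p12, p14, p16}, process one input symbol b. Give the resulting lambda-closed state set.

p14 on b → {p7}.
p16 on b → {p14}.
No b-transition from p0, p1, p3, p5, p6, p11, p12.
Union after reading b: {p7, p14}.
Now take the lambda-closure:
From p14 via lambda: add p11, p16.
From p11 via lambda: add p3, p5.
From p16 via lambda: add p12.
From p3 via lambda: add p0.
From p0 via lambda: add p6.
No new states can be added; the closed set is {p0, p3, p5, p6, p7, p11, p12, p14, p16}.

{p0, p3, p5, p6, p7, p11, p12, p14, p16}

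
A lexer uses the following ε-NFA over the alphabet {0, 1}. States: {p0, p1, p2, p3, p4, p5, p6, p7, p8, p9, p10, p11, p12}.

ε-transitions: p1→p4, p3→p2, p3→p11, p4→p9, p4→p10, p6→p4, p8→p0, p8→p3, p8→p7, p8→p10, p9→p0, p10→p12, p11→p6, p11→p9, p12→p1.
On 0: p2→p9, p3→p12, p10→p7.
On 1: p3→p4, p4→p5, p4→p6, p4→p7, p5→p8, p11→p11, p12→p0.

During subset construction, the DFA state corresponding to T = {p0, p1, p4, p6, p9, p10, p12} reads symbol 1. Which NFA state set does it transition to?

{p0, p1, p4, p5, p6, p7, p9, p10, p12}

p4 on 1 → {p5, p6, p7}.
p12 on 1 → {p0}.
No 1-transition from p0, p1, p6, p9, p10.
Union after reading 1: {p0, p5, p6, p7}.
Now take the ε-closure:
From p6 via ε: add p4.
From p4 via ε: add p9, p10.
From p10 via ε: add p12.
From p12 via ε: add p1.
No new states can be added; the closed set is {p0, p1, p4, p5, p6, p7, p9, p10, p12}.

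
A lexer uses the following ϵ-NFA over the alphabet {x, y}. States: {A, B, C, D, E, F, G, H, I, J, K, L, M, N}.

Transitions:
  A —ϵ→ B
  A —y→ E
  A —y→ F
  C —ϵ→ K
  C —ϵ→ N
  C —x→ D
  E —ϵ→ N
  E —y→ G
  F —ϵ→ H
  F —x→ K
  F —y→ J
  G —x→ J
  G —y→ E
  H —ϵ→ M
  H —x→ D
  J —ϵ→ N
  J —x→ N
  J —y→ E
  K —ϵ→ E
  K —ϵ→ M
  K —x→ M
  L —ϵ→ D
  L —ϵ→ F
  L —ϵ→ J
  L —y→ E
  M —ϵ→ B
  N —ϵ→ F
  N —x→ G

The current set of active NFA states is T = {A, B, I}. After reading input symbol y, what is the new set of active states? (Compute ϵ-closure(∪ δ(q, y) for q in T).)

A on y → {E, F}.
No y-transition from B, I.
Union after reading y: {E, F}.
Now take the ϵ-closure:
From E via ϵ: add N.
From F via ϵ: add H.
From H via ϵ: add M.
From M via ϵ: add B.
No new states can be added; the closed set is {B, E, F, H, M, N}.

{B, E, F, H, M, N}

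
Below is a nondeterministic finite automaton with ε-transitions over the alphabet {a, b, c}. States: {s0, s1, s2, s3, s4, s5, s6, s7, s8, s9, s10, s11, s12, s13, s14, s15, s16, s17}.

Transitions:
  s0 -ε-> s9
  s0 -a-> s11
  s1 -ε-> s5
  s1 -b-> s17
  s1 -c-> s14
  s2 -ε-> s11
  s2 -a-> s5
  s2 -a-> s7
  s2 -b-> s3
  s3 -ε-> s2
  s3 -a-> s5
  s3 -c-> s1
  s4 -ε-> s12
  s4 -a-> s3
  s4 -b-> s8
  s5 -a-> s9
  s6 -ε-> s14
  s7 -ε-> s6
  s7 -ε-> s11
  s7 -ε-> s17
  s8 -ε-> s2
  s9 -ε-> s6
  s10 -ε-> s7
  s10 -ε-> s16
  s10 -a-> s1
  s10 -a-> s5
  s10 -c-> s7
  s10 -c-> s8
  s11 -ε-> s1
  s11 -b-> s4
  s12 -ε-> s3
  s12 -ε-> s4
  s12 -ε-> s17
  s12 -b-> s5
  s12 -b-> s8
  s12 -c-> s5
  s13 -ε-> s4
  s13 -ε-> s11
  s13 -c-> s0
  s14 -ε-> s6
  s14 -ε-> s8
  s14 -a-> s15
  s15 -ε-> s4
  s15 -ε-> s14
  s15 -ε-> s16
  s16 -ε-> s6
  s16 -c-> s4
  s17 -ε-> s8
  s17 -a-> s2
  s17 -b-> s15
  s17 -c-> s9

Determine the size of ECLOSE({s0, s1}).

Start with {s0, s1}.
From s0 via ε: add s9.
From s1 via ε: add s5.
From s9 via ε: add s6.
From s6 via ε: add s14.
From s14 via ε: add s8.
From s8 via ε: add s2.
From s2 via ε: add s11.
ε-closure = {s0, s1, s2, s5, s6, s8, s9, s11, s14}, which has 9 states.

9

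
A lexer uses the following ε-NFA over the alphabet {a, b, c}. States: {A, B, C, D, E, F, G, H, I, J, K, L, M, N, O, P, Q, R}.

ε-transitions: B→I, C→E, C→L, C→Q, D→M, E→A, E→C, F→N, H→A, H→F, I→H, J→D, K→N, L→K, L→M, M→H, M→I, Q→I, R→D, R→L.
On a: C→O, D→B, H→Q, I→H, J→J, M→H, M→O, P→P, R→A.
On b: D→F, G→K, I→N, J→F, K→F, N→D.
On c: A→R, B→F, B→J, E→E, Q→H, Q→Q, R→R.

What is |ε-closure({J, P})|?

Start with {J, P}.
From J via ε: add D.
From D via ε: add M.
From M via ε: add H, I.
From H via ε: add A, F.
From F via ε: add N.
ε-closure = {A, D, F, H, I, J, M, N, P}, which has 9 states.

9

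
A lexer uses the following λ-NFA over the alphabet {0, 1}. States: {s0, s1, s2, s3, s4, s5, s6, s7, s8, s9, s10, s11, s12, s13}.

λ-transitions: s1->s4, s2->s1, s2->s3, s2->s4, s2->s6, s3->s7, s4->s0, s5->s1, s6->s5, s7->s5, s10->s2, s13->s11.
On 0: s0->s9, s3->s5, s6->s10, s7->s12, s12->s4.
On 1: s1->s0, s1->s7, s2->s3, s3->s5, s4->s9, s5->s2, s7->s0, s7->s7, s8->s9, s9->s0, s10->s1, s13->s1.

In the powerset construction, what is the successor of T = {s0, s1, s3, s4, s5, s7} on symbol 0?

s0 on 0 → {s9}.
s3 on 0 → {s5}.
s7 on 0 → {s12}.
No 0-transition from s1, s4, s5.
Union after reading 0: {s5, s9, s12}.
Now take the λ-closure:
From s5 via λ: add s1.
From s1 via λ: add s4.
From s4 via λ: add s0.
No new states can be added; the closed set is {s0, s1, s4, s5, s9, s12}.

{s0, s1, s4, s5, s9, s12}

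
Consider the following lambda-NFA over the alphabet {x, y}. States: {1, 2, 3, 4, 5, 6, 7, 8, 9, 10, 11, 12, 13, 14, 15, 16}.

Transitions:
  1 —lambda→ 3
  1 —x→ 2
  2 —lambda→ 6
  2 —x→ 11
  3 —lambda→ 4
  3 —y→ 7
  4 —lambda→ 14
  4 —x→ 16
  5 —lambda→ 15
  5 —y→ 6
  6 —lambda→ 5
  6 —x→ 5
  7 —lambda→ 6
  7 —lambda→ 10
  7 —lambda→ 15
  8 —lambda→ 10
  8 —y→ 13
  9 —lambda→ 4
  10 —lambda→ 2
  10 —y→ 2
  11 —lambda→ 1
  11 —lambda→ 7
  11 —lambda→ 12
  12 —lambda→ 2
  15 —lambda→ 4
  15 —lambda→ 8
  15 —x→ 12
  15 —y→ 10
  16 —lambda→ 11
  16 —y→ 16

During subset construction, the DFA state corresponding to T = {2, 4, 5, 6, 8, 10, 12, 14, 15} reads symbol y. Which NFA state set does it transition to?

5 on y → {6}.
8 on y → {13}.
10 on y → {2}.
15 on y → {10}.
No y-transition from 2, 4, 6, 12, 14.
Union after reading y: {2, 6, 10, 13}.
Now take the lambda-closure:
From 6 via lambda: add 5.
From 5 via lambda: add 15.
From 15 via lambda: add 4, 8.
From 4 via lambda: add 14.
No new states can be added; the closed set is {2, 4, 5, 6, 8, 10, 13, 14, 15}.

{2, 4, 5, 6, 8, 10, 13, 14, 15}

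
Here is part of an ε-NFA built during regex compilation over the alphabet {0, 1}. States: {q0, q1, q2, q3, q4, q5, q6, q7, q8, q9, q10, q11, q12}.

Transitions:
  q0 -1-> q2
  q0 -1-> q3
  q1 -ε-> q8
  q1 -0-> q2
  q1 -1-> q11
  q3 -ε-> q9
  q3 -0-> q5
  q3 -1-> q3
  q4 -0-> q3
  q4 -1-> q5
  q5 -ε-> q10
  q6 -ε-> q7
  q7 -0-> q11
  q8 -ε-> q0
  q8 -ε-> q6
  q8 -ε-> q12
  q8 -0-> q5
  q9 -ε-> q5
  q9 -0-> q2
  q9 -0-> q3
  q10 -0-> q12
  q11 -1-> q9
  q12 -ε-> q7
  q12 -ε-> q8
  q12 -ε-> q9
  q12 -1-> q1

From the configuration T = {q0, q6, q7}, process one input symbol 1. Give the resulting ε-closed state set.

q0 on 1 → {q2, q3}.
No 1-transition from q6, q7.
Union after reading 1: {q2, q3}.
Now take the ε-closure:
From q3 via ε: add q9.
From q9 via ε: add q5.
From q5 via ε: add q10.
No new states can be added; the closed set is {q2, q3, q5, q9, q10}.

{q2, q3, q5, q9, q10}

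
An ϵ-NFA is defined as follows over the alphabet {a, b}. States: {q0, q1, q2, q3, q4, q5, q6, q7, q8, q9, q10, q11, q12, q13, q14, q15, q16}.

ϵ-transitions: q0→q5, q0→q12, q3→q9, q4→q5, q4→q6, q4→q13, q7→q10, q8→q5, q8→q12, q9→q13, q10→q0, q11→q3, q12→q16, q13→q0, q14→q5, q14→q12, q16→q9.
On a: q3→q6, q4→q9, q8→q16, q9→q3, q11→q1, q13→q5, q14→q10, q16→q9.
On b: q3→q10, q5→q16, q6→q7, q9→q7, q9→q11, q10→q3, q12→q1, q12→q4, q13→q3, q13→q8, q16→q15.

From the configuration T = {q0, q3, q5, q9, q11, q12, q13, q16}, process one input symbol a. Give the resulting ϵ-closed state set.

{q0, q1, q3, q5, q6, q9, q12, q13, q16}

q3 on a → {q6}.
q9 on a → {q3}.
q11 on a → {q1}.
q13 on a → {q5}.
q16 on a → {q9}.
No a-transition from q0, q5, q12.
Union after reading a: {q1, q3, q5, q6, q9}.
Now take the ϵ-closure:
From q9 via ϵ: add q13.
From q13 via ϵ: add q0.
From q0 via ϵ: add q12.
From q12 via ϵ: add q16.
No new states can be added; the closed set is {q0, q1, q3, q5, q6, q9, q12, q13, q16}.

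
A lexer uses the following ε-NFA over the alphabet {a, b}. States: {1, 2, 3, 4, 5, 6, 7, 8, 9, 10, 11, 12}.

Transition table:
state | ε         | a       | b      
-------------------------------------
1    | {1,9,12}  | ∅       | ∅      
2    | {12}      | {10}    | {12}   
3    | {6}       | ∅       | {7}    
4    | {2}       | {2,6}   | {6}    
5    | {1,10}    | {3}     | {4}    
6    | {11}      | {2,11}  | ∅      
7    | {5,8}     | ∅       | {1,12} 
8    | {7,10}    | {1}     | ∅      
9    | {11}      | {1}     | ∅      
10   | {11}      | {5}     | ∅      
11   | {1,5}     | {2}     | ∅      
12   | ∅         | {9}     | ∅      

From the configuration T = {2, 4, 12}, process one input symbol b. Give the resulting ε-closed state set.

2 on b → {12}.
4 on b → {6}.
No b-transition from 12.
Union after reading b: {6, 12}.
Now take the ε-closure:
From 6 via ε: add 11.
From 11 via ε: add 1, 5.
From 1 via ε: add 9.
From 5 via ε: add 10.
No new states can be added; the closed set is {1, 5, 6, 9, 10, 11, 12}.

{1, 5, 6, 9, 10, 11, 12}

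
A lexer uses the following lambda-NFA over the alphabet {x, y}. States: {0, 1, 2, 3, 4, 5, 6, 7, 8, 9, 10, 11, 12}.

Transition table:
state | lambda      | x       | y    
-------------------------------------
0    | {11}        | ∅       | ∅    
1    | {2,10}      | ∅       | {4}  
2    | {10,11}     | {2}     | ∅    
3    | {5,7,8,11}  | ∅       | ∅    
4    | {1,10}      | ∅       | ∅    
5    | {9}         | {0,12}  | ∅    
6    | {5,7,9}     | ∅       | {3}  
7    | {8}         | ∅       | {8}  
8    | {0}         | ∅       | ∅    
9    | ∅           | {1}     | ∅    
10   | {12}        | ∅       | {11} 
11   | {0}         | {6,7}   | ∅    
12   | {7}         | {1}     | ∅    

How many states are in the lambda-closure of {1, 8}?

Start with {1, 8}.
From 1 via lambda: add 2, 10.
From 8 via lambda: add 0.
From 0 via lambda: add 11.
From 10 via lambda: add 12.
From 12 via lambda: add 7.
lambda-closure = {0, 1, 2, 7, 8, 10, 11, 12}, which has 8 states.

8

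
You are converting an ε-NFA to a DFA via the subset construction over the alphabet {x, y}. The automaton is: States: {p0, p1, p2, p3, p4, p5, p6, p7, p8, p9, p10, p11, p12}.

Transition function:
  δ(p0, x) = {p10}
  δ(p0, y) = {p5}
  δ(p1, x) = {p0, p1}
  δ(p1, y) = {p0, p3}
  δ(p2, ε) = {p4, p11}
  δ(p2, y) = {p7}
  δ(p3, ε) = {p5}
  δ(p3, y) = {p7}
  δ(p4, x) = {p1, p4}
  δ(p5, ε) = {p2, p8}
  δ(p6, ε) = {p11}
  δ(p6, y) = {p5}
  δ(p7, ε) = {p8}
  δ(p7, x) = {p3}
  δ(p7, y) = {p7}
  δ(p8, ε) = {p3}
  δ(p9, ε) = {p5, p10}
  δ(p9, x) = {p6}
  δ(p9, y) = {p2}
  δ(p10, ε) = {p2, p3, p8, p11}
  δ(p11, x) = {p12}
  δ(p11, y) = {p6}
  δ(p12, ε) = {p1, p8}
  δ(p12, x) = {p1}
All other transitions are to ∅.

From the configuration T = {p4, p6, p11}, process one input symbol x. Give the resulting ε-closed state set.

p4 on x → {p1, p4}.
p11 on x → {p12}.
No x-transition from p6.
Union after reading x: {p1, p4, p12}.
Now take the ε-closure:
From p12 via ε: add p8.
From p8 via ε: add p3.
From p3 via ε: add p5.
From p5 via ε: add p2.
From p2 via ε: add p11.
No new states can be added; the closed set is {p1, p2, p3, p4, p5, p8, p11, p12}.

{p1, p2, p3, p4, p5, p8, p11, p12}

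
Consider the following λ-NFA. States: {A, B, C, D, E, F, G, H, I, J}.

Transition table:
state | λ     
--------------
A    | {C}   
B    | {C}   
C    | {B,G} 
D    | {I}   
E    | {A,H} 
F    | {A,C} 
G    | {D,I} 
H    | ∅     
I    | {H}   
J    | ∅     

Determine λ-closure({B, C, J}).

{B, C, D, G, H, I, J}

Start with {B, C, J}.
From C via λ: add G.
From G via λ: add D, I.
From I via λ: add H.
No new states can be added; the closed set is {B, C, D, G, H, I, J}.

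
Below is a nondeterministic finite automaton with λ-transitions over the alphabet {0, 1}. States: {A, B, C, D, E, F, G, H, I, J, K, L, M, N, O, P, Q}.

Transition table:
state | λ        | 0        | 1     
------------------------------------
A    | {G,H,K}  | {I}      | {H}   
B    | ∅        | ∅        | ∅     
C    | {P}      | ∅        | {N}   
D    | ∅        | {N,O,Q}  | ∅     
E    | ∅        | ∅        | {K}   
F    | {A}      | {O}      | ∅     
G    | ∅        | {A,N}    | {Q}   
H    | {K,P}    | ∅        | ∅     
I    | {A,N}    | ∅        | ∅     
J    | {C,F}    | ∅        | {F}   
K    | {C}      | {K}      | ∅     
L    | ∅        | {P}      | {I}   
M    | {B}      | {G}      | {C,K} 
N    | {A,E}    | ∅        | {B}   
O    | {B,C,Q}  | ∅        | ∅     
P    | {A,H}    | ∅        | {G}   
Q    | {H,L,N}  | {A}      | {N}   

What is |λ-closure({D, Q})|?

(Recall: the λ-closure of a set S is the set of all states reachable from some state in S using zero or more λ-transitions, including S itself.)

Start with {D, Q}.
From Q via λ: add H, L, N.
From H via λ: add K, P.
From N via λ: add A, E.
From A via λ: add G.
From K via λ: add C.
λ-closure = {A, C, D, E, G, H, K, L, N, P, Q}, which has 11 states.

11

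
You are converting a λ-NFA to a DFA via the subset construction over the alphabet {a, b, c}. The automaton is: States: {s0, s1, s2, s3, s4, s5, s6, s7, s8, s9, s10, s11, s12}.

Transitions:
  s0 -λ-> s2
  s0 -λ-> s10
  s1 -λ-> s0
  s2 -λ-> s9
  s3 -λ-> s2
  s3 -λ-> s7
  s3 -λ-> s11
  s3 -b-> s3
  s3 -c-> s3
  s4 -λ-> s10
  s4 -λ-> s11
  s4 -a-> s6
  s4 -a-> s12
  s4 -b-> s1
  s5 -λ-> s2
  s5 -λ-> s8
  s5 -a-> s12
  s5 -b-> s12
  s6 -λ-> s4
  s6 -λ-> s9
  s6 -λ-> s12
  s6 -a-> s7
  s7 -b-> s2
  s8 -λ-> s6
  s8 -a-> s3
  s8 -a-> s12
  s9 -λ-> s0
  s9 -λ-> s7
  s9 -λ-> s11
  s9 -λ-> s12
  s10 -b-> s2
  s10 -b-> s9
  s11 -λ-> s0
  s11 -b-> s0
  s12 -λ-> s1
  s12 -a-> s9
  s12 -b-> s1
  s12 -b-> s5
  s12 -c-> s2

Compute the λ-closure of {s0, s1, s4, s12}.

{s0, s1, s2, s4, s7, s9, s10, s11, s12}

Start with {s0, s1, s4, s12}.
From s0 via λ: add s2, s10.
From s4 via λ: add s11.
From s2 via λ: add s9.
From s9 via λ: add s7.
No new states can be added; the closed set is {s0, s1, s2, s4, s7, s9, s10, s11, s12}.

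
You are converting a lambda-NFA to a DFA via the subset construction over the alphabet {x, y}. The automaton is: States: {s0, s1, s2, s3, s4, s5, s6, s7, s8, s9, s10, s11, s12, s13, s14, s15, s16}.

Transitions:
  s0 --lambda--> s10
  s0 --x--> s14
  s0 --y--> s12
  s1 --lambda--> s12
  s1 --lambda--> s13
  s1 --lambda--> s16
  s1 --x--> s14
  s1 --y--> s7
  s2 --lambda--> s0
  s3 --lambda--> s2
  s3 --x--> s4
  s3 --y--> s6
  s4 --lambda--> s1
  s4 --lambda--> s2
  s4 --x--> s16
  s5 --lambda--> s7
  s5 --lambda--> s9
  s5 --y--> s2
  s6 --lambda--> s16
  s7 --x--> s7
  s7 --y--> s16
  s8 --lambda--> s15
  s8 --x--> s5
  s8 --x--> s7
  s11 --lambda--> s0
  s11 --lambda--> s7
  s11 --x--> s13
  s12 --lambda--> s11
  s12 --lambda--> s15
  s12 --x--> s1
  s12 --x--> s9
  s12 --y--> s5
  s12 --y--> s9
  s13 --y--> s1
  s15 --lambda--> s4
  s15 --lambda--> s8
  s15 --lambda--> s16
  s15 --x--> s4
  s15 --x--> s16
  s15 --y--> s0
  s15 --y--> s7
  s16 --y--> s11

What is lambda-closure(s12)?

Start with {s12}.
From s12 via lambda: add s11, s15.
From s11 via lambda: add s0, s7.
From s15 via lambda: add s4, s8, s16.
From s0 via lambda: add s10.
From s4 via lambda: add s1, s2.
From s1 via lambda: add s13.
No new states can be added; the closed set is {s0, s1, s2, s4, s7, s8, s10, s11, s12, s13, s15, s16}.

{s0, s1, s2, s4, s7, s8, s10, s11, s12, s13, s15, s16}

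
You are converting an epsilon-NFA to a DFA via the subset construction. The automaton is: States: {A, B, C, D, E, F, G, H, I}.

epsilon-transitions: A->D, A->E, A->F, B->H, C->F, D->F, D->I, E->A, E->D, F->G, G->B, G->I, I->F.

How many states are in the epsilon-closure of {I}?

Start with {I}.
From I via epsilon: add F.
From F via epsilon: add G.
From G via epsilon: add B.
From B via epsilon: add H.
epsilon-closure = {B, F, G, H, I}, which has 5 states.

5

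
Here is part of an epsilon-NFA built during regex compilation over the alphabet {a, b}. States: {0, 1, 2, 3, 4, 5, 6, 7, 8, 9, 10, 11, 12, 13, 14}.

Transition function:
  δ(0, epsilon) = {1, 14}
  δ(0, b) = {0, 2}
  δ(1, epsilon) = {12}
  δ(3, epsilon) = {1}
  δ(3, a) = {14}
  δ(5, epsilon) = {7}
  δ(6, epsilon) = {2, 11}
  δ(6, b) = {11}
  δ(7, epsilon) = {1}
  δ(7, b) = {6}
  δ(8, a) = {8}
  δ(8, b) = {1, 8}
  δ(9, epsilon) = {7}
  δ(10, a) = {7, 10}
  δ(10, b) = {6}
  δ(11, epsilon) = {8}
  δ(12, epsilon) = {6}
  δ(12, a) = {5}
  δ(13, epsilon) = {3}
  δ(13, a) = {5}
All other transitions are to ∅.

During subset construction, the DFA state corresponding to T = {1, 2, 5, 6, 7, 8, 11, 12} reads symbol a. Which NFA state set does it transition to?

{1, 2, 5, 6, 7, 8, 11, 12}

8 on a → {8}.
12 on a → {5}.
No a-transition from 1, 2, 5, 6, 7, 11.
Union after reading a: {5, 8}.
Now take the epsilon-closure:
From 5 via epsilon: add 7.
From 7 via epsilon: add 1.
From 1 via epsilon: add 12.
From 12 via epsilon: add 6.
From 6 via epsilon: add 2, 11.
No new states can be added; the closed set is {1, 2, 5, 6, 7, 8, 11, 12}.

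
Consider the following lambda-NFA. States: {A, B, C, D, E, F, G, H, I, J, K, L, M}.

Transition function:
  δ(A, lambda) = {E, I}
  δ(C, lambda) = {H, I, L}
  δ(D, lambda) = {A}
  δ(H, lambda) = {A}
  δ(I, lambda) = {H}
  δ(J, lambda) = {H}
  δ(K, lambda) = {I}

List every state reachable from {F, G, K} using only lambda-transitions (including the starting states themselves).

{A, E, F, G, H, I, K}

Start with {F, G, K}.
From K via lambda: add I.
From I via lambda: add H.
From H via lambda: add A.
From A via lambda: add E.
No new states can be added; the closed set is {A, E, F, G, H, I, K}.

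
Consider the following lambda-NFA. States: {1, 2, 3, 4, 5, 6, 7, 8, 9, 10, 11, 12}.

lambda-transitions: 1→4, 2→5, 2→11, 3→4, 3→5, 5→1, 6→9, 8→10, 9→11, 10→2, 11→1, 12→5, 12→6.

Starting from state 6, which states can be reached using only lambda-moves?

{1, 4, 6, 9, 11}

Start with {6}.
From 6 via lambda: add 9.
From 9 via lambda: add 11.
From 11 via lambda: add 1.
From 1 via lambda: add 4.
No new states can be added; the closed set is {1, 4, 6, 9, 11}.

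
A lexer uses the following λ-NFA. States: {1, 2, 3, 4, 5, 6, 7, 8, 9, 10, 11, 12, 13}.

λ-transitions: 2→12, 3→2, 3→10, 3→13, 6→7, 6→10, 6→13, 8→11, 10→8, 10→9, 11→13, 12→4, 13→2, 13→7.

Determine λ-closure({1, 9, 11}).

{1, 2, 4, 7, 9, 11, 12, 13}

Start with {1, 9, 11}.
From 11 via λ: add 13.
From 13 via λ: add 2, 7.
From 2 via λ: add 12.
From 12 via λ: add 4.
No new states can be added; the closed set is {1, 2, 4, 7, 9, 11, 12, 13}.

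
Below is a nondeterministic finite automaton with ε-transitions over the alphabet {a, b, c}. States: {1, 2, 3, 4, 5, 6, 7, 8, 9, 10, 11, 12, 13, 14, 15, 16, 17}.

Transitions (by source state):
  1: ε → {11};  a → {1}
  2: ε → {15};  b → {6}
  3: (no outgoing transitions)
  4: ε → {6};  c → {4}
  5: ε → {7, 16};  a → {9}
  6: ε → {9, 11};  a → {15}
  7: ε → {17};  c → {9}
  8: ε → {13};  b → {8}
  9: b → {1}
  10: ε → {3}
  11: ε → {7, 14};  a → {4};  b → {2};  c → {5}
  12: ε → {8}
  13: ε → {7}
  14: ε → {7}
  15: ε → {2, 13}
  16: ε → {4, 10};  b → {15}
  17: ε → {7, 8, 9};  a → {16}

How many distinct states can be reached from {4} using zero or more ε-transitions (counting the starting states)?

9

Start with {4}.
From 4 via ε: add 6.
From 6 via ε: add 9, 11.
From 11 via ε: add 7, 14.
From 7 via ε: add 17.
From 17 via ε: add 8.
From 8 via ε: add 13.
ε-closure = {4, 6, 7, 8, 9, 11, 13, 14, 17}, which has 9 states.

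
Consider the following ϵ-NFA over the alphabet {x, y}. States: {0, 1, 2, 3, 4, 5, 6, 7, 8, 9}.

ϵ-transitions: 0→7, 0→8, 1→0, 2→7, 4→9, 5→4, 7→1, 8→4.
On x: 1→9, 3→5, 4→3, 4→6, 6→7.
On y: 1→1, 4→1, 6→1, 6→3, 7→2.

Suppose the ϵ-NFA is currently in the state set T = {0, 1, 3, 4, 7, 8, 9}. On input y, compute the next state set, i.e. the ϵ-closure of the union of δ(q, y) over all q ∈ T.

1 on y → {1}.
4 on y → {1}.
7 on y → {2}.
No y-transition from 0, 3, 8, 9.
Union after reading y: {1, 2}.
Now take the ϵ-closure:
From 1 via ϵ: add 0.
From 2 via ϵ: add 7.
From 0 via ϵ: add 8.
From 8 via ϵ: add 4.
From 4 via ϵ: add 9.
No new states can be added; the closed set is {0, 1, 2, 4, 7, 8, 9}.

{0, 1, 2, 4, 7, 8, 9}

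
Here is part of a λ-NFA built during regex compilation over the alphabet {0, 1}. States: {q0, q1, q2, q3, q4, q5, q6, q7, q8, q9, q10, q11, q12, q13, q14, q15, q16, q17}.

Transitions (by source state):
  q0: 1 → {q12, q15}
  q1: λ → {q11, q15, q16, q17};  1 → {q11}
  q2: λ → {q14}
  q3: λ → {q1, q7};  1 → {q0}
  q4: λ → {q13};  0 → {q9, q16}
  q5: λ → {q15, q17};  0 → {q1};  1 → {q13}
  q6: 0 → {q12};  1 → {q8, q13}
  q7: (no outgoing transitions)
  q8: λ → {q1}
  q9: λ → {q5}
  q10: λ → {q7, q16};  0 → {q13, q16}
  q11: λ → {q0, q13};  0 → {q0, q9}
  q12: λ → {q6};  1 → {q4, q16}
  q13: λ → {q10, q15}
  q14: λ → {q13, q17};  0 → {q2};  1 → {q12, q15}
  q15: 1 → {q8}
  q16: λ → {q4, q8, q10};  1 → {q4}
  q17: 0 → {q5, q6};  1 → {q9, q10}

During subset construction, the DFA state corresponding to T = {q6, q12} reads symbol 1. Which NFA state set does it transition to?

q6 on 1 → {q8, q13}.
q12 on 1 → {q4, q16}.
Union after reading 1: {q4, q8, q13, q16}.
Now take the λ-closure:
From q8 via λ: add q1.
From q13 via λ: add q10, q15.
From q1 via λ: add q11, q17.
From q10 via λ: add q7.
From q11 via λ: add q0.
No new states can be added; the closed set is {q0, q1, q4, q7, q8, q10, q11, q13, q15, q16, q17}.

{q0, q1, q4, q7, q8, q10, q11, q13, q15, q16, q17}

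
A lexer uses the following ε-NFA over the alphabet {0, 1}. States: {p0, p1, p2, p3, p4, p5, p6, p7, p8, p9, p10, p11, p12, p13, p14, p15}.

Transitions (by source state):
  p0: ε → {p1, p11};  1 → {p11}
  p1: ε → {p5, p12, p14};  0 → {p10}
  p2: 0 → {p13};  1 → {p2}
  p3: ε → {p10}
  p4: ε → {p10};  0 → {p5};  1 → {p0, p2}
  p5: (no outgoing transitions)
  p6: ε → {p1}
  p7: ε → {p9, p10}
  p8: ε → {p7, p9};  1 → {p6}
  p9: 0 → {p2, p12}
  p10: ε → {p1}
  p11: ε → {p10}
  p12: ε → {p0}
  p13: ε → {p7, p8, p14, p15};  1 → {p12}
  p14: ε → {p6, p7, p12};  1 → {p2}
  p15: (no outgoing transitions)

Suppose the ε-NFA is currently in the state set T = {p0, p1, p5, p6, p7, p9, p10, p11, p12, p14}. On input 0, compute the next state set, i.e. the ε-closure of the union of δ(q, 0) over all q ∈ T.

p1 on 0 → {p10}.
p9 on 0 → {p2, p12}.
No 0-transition from p0, p5, p6, p7, p10, p11, p12, p14.
Union after reading 0: {p2, p10, p12}.
Now take the ε-closure:
From p10 via ε: add p1.
From p12 via ε: add p0.
From p0 via ε: add p11.
From p1 via ε: add p5, p14.
From p14 via ε: add p6, p7.
From p7 via ε: add p9.
No new states can be added; the closed set is {p0, p1, p2, p5, p6, p7, p9, p10, p11, p12, p14}.

{p0, p1, p2, p5, p6, p7, p9, p10, p11, p12, p14}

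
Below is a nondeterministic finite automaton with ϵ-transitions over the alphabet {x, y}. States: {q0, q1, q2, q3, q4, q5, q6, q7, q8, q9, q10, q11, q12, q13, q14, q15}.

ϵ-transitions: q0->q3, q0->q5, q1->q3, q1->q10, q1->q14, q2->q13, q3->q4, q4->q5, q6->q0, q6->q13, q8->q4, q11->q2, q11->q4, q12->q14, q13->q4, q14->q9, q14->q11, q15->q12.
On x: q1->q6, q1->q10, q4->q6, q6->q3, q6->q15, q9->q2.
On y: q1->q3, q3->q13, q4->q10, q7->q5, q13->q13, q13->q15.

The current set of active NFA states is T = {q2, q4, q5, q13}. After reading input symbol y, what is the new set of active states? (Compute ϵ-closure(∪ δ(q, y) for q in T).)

{q2, q4, q5, q9, q10, q11, q12, q13, q14, q15}

q4 on y → {q10}.
q13 on y → {q13, q15}.
No y-transition from q2, q5.
Union after reading y: {q10, q13, q15}.
Now take the ϵ-closure:
From q13 via ϵ: add q4.
From q15 via ϵ: add q12.
From q4 via ϵ: add q5.
From q12 via ϵ: add q14.
From q14 via ϵ: add q9, q11.
From q11 via ϵ: add q2.
No new states can be added; the closed set is {q2, q4, q5, q9, q10, q11, q12, q13, q14, q15}.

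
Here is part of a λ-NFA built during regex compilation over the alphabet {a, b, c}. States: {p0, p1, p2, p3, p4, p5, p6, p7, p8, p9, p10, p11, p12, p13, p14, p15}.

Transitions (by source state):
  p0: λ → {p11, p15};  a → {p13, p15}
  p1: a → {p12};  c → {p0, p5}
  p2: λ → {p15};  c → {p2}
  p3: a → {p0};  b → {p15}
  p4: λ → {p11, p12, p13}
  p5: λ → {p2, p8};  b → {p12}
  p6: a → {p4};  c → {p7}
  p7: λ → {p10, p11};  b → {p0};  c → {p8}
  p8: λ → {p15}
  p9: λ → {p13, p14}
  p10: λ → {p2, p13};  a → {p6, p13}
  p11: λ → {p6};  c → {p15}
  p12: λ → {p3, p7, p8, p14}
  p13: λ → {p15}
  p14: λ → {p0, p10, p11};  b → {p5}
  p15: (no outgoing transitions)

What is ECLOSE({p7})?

{p2, p6, p7, p10, p11, p13, p15}

Start with {p7}.
From p7 via λ: add p10, p11.
From p10 via λ: add p2, p13.
From p11 via λ: add p6.
From p2 via λ: add p15.
No new states can be added; the closed set is {p2, p6, p7, p10, p11, p13, p15}.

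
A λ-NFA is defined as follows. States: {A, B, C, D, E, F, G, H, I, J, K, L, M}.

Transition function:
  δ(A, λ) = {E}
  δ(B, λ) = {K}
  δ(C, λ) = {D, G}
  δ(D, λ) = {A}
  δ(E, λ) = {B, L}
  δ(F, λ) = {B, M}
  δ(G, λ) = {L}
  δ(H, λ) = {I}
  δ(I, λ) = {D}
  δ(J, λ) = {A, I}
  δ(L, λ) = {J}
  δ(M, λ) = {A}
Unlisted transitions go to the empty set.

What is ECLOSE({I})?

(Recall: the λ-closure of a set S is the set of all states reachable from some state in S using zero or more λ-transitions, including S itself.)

Start with {I}.
From I via λ: add D.
From D via λ: add A.
From A via λ: add E.
From E via λ: add B, L.
From B via λ: add K.
From L via λ: add J.
No new states can be added; the closed set is {A, B, D, E, I, J, K, L}.

{A, B, D, E, I, J, K, L}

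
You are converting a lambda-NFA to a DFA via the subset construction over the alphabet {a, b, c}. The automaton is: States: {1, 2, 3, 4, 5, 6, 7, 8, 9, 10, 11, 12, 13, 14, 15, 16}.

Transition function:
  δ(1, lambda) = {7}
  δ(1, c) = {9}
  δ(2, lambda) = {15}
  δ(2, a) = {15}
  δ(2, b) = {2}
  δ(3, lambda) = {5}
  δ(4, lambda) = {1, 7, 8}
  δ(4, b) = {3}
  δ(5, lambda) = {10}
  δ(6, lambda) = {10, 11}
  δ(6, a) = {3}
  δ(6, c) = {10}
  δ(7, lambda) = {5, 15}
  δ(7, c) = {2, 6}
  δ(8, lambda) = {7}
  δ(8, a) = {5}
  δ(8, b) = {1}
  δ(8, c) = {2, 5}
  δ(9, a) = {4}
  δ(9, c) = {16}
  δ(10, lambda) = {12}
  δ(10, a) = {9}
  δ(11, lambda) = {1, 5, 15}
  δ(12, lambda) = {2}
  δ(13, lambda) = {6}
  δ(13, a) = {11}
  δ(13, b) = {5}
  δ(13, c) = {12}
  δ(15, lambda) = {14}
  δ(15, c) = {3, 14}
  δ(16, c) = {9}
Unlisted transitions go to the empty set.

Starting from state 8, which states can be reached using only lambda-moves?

Start with {8}.
From 8 via lambda: add 7.
From 7 via lambda: add 5, 15.
From 5 via lambda: add 10.
From 15 via lambda: add 14.
From 10 via lambda: add 12.
From 12 via lambda: add 2.
No new states can be added; the closed set is {2, 5, 7, 8, 10, 12, 14, 15}.

{2, 5, 7, 8, 10, 12, 14, 15}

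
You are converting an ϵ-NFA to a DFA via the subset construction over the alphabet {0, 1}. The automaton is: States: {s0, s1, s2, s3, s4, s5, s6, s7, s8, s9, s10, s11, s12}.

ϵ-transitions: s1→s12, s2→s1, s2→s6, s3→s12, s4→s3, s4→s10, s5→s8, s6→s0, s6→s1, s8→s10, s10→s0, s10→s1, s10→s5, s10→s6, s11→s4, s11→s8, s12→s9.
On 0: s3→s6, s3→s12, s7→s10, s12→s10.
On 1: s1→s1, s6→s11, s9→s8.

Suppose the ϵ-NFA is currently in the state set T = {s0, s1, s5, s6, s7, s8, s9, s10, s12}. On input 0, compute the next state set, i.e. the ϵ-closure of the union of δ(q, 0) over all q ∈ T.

s7 on 0 → {s10}.
s12 on 0 → {s10}.
No 0-transition from s0, s1, s5, s6, s8, s9, s10.
Union after reading 0: {s10}.
Now take the ϵ-closure:
From s10 via ϵ: add s0, s1, s5, s6.
From s1 via ϵ: add s12.
From s5 via ϵ: add s8.
From s12 via ϵ: add s9.
No new states can be added; the closed set is {s0, s1, s5, s6, s8, s9, s10, s12}.

{s0, s1, s5, s6, s8, s9, s10, s12}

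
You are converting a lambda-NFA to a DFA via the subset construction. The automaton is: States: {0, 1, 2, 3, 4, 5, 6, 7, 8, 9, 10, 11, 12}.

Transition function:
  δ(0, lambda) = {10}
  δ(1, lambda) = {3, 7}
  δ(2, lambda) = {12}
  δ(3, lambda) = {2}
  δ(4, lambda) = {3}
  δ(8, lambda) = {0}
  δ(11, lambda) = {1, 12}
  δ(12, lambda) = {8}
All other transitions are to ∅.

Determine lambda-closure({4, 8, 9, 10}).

Start with {4, 8, 9, 10}.
From 4 via lambda: add 3.
From 8 via lambda: add 0.
From 3 via lambda: add 2.
From 2 via lambda: add 12.
No new states can be added; the closed set is {0, 2, 3, 4, 8, 9, 10, 12}.

{0, 2, 3, 4, 8, 9, 10, 12}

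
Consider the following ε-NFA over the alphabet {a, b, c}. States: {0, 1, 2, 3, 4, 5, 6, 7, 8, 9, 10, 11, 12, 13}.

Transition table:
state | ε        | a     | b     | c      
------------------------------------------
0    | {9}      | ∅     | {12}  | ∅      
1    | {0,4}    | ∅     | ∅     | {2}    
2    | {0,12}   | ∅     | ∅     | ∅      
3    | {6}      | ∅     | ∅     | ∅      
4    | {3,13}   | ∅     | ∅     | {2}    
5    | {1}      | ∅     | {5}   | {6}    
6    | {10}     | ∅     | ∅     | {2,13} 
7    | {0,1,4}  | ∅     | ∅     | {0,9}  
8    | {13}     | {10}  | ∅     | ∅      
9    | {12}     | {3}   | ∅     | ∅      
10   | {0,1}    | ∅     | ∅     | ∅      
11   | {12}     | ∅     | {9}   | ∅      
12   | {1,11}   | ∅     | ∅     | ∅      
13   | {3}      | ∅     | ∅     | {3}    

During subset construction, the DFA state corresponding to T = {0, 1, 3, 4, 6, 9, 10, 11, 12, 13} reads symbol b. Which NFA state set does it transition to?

{0, 1, 3, 4, 6, 9, 10, 11, 12, 13}

0 on b → {12}.
11 on b → {9}.
No b-transition from 1, 3, 4, 6, 9, 10, 12, 13.
Union after reading b: {9, 12}.
Now take the ε-closure:
From 12 via ε: add 1, 11.
From 1 via ε: add 0, 4.
From 4 via ε: add 3, 13.
From 3 via ε: add 6.
From 6 via ε: add 10.
No new states can be added; the closed set is {0, 1, 3, 4, 6, 9, 10, 11, 12, 13}.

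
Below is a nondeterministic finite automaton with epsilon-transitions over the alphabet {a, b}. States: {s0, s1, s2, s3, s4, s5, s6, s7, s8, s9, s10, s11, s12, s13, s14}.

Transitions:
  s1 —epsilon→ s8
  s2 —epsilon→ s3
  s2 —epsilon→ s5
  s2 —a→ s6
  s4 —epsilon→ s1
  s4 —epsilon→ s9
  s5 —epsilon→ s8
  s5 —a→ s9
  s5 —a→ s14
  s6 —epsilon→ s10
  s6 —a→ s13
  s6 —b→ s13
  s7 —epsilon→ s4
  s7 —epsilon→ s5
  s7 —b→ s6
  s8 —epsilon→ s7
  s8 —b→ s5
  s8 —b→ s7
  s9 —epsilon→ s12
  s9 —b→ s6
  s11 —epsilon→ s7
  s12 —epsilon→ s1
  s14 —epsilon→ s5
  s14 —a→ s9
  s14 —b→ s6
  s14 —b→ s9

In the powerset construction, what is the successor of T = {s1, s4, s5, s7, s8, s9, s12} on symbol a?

{s1, s4, s5, s7, s8, s9, s12, s14}

s5 on a → {s9, s14}.
No a-transition from s1, s4, s7, s8, s9, s12.
Union after reading a: {s9, s14}.
Now take the epsilon-closure:
From s9 via epsilon: add s12.
From s14 via epsilon: add s5.
From s5 via epsilon: add s8.
From s12 via epsilon: add s1.
From s8 via epsilon: add s7.
From s7 via epsilon: add s4.
No new states can be added; the closed set is {s1, s4, s5, s7, s8, s9, s12, s14}.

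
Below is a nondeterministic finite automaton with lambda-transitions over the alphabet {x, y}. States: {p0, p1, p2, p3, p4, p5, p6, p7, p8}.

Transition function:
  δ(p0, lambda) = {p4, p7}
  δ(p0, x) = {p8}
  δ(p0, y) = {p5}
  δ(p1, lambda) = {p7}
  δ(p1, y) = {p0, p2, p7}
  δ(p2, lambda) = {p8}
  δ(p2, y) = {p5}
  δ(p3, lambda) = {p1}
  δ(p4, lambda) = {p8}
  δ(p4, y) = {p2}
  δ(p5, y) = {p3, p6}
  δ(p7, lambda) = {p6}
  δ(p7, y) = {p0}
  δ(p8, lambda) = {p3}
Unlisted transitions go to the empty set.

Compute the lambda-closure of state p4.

{p1, p3, p4, p6, p7, p8}

Start with {p4}.
From p4 via lambda: add p8.
From p8 via lambda: add p3.
From p3 via lambda: add p1.
From p1 via lambda: add p7.
From p7 via lambda: add p6.
No new states can be added; the closed set is {p1, p3, p4, p6, p7, p8}.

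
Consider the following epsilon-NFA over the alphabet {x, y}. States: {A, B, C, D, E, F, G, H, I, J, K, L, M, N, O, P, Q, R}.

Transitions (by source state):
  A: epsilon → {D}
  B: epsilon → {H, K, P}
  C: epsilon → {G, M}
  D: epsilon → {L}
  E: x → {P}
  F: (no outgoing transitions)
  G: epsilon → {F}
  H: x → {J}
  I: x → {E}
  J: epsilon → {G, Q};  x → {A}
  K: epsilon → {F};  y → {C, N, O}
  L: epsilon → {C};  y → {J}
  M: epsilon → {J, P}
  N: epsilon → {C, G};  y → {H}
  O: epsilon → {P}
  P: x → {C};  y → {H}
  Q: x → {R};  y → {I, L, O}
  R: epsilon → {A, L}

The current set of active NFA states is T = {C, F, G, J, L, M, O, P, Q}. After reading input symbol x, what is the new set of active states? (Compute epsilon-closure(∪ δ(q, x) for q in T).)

{A, C, D, F, G, J, L, M, P, Q, R}

J on x → {A}.
P on x → {C}.
Q on x → {R}.
No x-transition from C, F, G, L, M, O.
Union after reading x: {A, C, R}.
Now take the epsilon-closure:
From A via epsilon: add D.
From C via epsilon: add G, M.
From R via epsilon: add L.
From G via epsilon: add F.
From M via epsilon: add J, P.
From J via epsilon: add Q.
No new states can be added; the closed set is {A, C, D, F, G, J, L, M, P, Q, R}.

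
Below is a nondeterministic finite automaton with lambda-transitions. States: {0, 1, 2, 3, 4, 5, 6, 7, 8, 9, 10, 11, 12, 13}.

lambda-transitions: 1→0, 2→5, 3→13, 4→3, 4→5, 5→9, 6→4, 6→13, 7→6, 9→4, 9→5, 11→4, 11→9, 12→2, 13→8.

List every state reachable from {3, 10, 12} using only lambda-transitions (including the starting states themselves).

{2, 3, 4, 5, 8, 9, 10, 12, 13}

Start with {3, 10, 12}.
From 3 via lambda: add 13.
From 12 via lambda: add 2.
From 2 via lambda: add 5.
From 13 via lambda: add 8.
From 5 via lambda: add 9.
From 9 via lambda: add 4.
No new states can be added; the closed set is {2, 3, 4, 5, 8, 9, 10, 12, 13}.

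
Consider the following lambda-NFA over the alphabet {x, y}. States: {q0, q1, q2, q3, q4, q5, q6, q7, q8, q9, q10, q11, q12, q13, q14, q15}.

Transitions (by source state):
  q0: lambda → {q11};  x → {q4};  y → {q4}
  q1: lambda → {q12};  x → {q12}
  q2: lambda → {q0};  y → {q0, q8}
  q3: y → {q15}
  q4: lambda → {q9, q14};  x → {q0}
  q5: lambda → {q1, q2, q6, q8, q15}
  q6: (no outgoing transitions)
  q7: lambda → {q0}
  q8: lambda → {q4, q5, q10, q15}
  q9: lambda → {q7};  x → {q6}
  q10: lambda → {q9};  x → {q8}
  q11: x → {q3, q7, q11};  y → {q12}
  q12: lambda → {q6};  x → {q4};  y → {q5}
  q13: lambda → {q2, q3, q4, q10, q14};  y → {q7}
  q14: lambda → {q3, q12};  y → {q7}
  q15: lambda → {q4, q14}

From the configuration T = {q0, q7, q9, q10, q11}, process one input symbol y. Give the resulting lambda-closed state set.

{q0, q3, q4, q6, q7, q9, q11, q12, q14}

q0 on y → {q4}.
q11 on y → {q12}.
No y-transition from q7, q9, q10.
Union after reading y: {q4, q12}.
Now take the lambda-closure:
From q4 via lambda: add q9, q14.
From q12 via lambda: add q6.
From q9 via lambda: add q7.
From q14 via lambda: add q3.
From q7 via lambda: add q0.
From q0 via lambda: add q11.
No new states can be added; the closed set is {q0, q3, q4, q6, q7, q9, q11, q12, q14}.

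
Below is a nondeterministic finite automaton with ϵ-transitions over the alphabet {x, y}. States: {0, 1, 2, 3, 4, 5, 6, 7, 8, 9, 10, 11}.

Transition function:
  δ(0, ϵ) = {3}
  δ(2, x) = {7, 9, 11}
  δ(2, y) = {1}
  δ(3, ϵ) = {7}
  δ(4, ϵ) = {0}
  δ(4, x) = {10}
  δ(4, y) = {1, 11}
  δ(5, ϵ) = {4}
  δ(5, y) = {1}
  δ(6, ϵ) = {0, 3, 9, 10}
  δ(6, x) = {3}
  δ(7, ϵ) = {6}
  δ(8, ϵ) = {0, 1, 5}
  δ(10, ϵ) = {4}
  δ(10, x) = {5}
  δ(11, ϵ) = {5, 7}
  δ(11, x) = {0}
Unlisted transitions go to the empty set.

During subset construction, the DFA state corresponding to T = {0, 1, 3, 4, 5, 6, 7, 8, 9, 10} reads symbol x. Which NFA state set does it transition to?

4 on x → {10}.
6 on x → {3}.
10 on x → {5}.
No x-transition from 0, 1, 3, 5, 7, 8, 9.
Union after reading x: {3, 5, 10}.
Now take the ϵ-closure:
From 3 via ϵ: add 7.
From 5 via ϵ: add 4.
From 4 via ϵ: add 0.
From 7 via ϵ: add 6.
From 6 via ϵ: add 9.
No new states can be added; the closed set is {0, 3, 4, 5, 6, 7, 9, 10}.

{0, 3, 4, 5, 6, 7, 9, 10}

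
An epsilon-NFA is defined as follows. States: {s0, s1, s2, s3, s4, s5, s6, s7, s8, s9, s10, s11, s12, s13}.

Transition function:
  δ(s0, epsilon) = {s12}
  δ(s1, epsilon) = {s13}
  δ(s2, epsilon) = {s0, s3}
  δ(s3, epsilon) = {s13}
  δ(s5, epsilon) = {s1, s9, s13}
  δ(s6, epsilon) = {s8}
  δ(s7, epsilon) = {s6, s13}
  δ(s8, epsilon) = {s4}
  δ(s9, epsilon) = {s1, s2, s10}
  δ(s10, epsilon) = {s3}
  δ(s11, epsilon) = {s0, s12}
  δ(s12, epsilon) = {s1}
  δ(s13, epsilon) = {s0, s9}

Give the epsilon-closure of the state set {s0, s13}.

{s0, s1, s2, s3, s9, s10, s12, s13}

Start with {s0, s13}.
From s0 via epsilon: add s12.
From s13 via epsilon: add s9.
From s9 via epsilon: add s1, s2, s10.
From s2 via epsilon: add s3.
No new states can be added; the closed set is {s0, s1, s2, s3, s9, s10, s12, s13}.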